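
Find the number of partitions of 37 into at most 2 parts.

19

Enumerating:
37
36 + 1
35 + 2
34 + 3
33 + 4
32 + 5
31 + 6
30 + 7
29 + 8
28 + 9
27 + 10
26 + 11
25 + 12
24 + 13
23 + 14
22 + 15
21 + 16
20 + 17
19 + 18
Counting gives 19.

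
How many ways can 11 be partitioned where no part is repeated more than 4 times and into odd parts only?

They are:
11
9+1+1
7+3+1
7+1+1+1+1
5+5+1
5+3+3
5+3+1+1+1
3+3+3+1+1
Counting gives 8.

8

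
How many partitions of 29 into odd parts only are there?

There are 256 such partitions.

256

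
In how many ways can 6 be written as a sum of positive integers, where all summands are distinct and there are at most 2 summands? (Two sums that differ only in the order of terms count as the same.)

They are:
6
5, 1
4, 2

3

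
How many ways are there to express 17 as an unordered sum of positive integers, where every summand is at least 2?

66

There are too many to list fully; the first 12 (by largest part) are:
17
15 + 2
14 + 3
13 + 4
13 + 2 + 2
12 + 5
12 + 3 + 2
11 + 6
11 + 4 + 2
11 + 3 + 3
11 + 2 + 2 + 2
10 + 7
…and 54 more, for 66 total.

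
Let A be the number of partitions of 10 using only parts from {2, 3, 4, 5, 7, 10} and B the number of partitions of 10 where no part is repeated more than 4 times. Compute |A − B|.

25

Partitions of 10 using only parts from {2, 3, 4, 5, 7, 10}: 9.
Partitions of 10 where no part is repeated more than 4 times: 34.
|9 − 34| = 25.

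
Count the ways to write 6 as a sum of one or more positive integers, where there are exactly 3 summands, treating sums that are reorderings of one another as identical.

Enumerating:
4, 1, 1
3, 2, 1
2, 2, 2
Counting gives 3.

3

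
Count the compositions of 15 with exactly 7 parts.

3003

Equivalently, choose which 6 of the 14 gaps become plus signs: C(14,6) = 3003.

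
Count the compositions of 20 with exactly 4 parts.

969

By stars and bars with positive parts, the count is C(19,3) = 969.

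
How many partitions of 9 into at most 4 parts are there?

The partitions of 9 that satisfy the conditions:
9
8 + 1
7 + 2
7 + 1 + 1
6 + 3
6 + 2 + 1
6 + 1 + 1 + 1
5 + 4
5 + 3 + 1
5 + 2 + 2
5 + 2 + 1 + 1
4 + 4 + 1
4 + 3 + 2
4 + 3 + 1 + 1
4 + 2 + 2 + 1
3 + 3 + 3
3 + 3 + 2 + 1
3 + 2 + 2 + 2
That's 18 in total.

18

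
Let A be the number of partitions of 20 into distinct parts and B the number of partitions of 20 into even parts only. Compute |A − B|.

22

Partitions of 20 into distinct parts: 64.
Partitions of 20 into even parts only: 42.
|64 − 42| = 22.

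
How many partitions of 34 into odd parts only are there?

512

Systematic enumeration (by largest part, then next-largest, …) yields 512.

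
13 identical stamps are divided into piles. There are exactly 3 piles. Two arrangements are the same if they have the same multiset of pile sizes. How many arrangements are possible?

Enumerating:
11, 1, 1
10, 2, 1
9, 3, 1
9, 2, 2
8, 4, 1
8, 3, 2
7, 5, 1
7, 4, 2
7, 3, 3
6, 6, 1
6, 5, 2
6, 4, 3
5, 5, 3
5, 4, 4
That's 14 in total.

14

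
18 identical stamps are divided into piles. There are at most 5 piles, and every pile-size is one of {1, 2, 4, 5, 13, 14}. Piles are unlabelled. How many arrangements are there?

The partitions of 18 that satisfy the conditions:
4 + 14
2 + 2 + 14
1 + 1 + 2 + 14
1 + 1 + 1 + 1 + 14
5 + 13
1 + 4 + 13
1 + 2 + 2 + 13
1 + 1 + 1 + 2 + 13
1 + 2 + 5 + 5 + 5
4 + 4 + 5 + 5
2 + 2 + 4 + 5 + 5
1 + 4 + 4 + 4 + 5
2 + 4 + 4 + 4 + 4
Counting gives 13.

13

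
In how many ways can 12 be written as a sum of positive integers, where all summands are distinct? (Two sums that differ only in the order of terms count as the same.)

Listing the qualifying partitions of 12:
12
11, 1
10, 2
9, 3
9, 2, 1
8, 4
8, 3, 1
7, 5
7, 4, 1
7, 3, 2
6, 5, 1
6, 4, 2
6, 3, 2, 1
5, 4, 3
5, 4, 2, 1
Counting gives 15.

15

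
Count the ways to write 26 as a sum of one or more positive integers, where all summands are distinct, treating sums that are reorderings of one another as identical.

Enumerating by decreasing first part gives 165 partitions in all.

165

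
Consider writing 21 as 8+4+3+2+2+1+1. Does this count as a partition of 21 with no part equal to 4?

The parts sum to 21, and the condition 'no summand equals 4' is violated.

No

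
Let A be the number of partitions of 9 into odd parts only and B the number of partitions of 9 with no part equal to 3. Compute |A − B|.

Partitions of 9 into odd parts only: 8.
Partitions of 9 with no part equal to 3: 19.
|8 − 19| = 11.

11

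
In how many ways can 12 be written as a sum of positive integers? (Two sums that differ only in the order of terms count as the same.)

Counting exhaustively, 77 partitions satisfy the conditions.

77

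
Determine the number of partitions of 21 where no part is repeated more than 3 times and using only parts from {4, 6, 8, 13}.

Enumerating:
13,8
13,4,4

2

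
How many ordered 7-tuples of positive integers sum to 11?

210

Equivalently, choose which 6 of the 10 gaps become plus signs: C(10,6) = 210.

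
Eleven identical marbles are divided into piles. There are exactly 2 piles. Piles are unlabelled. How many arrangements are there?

They are:
10, 1
9, 2
8, 3
7, 4
6, 5
Counting gives 5.

5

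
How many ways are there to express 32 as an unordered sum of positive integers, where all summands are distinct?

A full systematic count gives 390.

390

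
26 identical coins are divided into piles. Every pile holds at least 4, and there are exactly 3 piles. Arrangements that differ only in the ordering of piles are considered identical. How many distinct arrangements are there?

24

Listing the qualifying partitions of 26:
4, 4, 18
4, 5, 17
4, 6, 16
5, 5, 16
4, 7, 15
5, 6, 15
4, 8, 14
5, 7, 14
6, 6, 14
4, 9, 13
5, 8, 13
6, 7, 13
4, 10, 12
5, 9, 12
6, 8, 12
7, 7, 12
4, 11, 11
5, 10, 11
6, 9, 11
7, 8, 11
6, 10, 10
7, 9, 10
8, 8, 10
8, 9, 9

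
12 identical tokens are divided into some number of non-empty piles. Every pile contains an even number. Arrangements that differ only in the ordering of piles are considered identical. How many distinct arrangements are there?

They are:
12
10 + 2
8 + 4
8 + 2 + 2
6 + 6
6 + 4 + 2
6 + 2 + 2 + 2
4 + 4 + 4
4 + 4 + 2 + 2
4 + 2 + 2 + 2 + 2
2 + 2 + 2 + 2 + 2 + 2
Counting gives 11.

11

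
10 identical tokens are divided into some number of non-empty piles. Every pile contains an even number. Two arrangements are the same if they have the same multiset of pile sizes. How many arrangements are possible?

7

The partitions of 10 that satisfy the conditions:
10
8+2
6+4
6+2+2
4+4+2
4+2+2+2
2+2+2+2+2
That's 7 in total.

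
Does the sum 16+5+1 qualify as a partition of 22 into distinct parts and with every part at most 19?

Yes

The parts sum to 22, and the condition 'all summands are distinct' holds; the condition 'no summand exceeds 19' holds.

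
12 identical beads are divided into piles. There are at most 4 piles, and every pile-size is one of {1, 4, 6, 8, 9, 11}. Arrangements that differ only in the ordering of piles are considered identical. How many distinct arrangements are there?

Listing the qualifying partitions of 12:
11, 1
9, 1, 1, 1
8, 4
6, 6
6, 4, 1, 1
4, 4, 4
That's 6 in total.

6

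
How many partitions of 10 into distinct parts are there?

10

Enumerating:
10
9,1
8,2
7,3
7,2,1
6,4
6,3,1
5,4,1
5,3,2
4,3,2,1
That's 10 in total.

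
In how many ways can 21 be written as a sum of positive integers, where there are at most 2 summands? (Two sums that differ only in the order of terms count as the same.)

11

Enumerating:
21
20 + 1
19 + 2
18 + 3
17 + 4
16 + 5
15 + 6
14 + 7
13 + 8
12 + 9
11 + 10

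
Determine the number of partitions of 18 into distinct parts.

46

A partial list (first 12 by largest part):
18
1+17
2+16
3+15
1+2+15
4+14
1+3+14
5+13
1+4+13
2+3+13
6+12
1+5+12
…and 34 more, for 46 total.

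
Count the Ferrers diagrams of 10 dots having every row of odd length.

Listing the qualifying partitions of 10:
1 + 9
3 + 7
1 + 1 + 1 + 7
5 + 5
1 + 1 + 3 + 5
1 + 1 + 1 + 1 + 1 + 5
1 + 3 + 3 + 3
1 + 1 + 1 + 1 + 3 + 3
1 + 1 + 1 + 1 + 1 + 1 + 1 + 3
1 + 1 + 1 + 1 + 1 + 1 + 1 + 1 + 1 + 1
That's 10 in total.

10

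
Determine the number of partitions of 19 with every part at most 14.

Systematic enumeration (by largest part, then next-largest, …) yields 478.

478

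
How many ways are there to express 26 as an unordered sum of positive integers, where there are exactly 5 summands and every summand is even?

18

The partitions of 26 that satisfy the conditions:
2+2+2+2+18
2+2+2+4+16
2+2+2+6+14
2+2+4+4+14
2+2+2+8+12
2+2+4+6+12
2+4+4+4+12
2+2+2+10+10
2+2+4+8+10
2+2+6+6+10
2+4+4+6+10
4+4+4+4+10
2+2+6+8+8
2+4+4+8+8
2+4+6+6+8
4+4+4+6+8
2+6+6+6+6
4+4+6+6+6
That's 18 in total.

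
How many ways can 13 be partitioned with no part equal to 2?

A partial list (first 12 by largest part):
13
12 + 1
11 + 1 + 1
10 + 3
10 + 1 + 1 + 1
9 + 4
9 + 3 + 1
9 + 1 + 1 + 1 + 1
8 + 5
8 + 4 + 1
8 + 3 + 1 + 1
8 + 1 + 1 + 1 + 1 + 1
…and 33 more, for 45 total.

45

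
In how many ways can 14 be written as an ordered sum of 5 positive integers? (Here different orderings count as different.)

715

Place 4 bars in the 13 internal gaps of a row of 14 dots: C(13,4) = 715.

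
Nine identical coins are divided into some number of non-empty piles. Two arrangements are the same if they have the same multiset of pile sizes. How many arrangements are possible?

There are too many to list fully; the first 12 (by largest part) are:
9
8, 1
7, 2
7, 1, 1
6, 3
6, 2, 1
6, 1, 1, 1
5, 4
5, 3, 1
5, 2, 2
5, 2, 1, 1
5, 1, 1, 1, 1
…and 18 more, for 30 total.

30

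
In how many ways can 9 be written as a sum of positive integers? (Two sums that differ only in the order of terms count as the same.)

30

A partial list (first 12 by largest part):
9
8, 1
7, 2
7, 1, 1
6, 3
6, 2, 1
6, 1, 1, 1
5, 4
5, 3, 1
5, 2, 2
5, 2, 1, 1
5, 1, 1, 1, 1
…and 18 more, for 30 total.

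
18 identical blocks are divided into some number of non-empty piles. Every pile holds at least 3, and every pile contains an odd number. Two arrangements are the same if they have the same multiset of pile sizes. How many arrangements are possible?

The partitions of 18 that satisfy the conditions:
15, 3
13, 5
11, 7
9, 9
9, 3, 3, 3
7, 5, 3, 3
5, 5, 5, 3
3, 3, 3, 3, 3, 3
Counting gives 8.

8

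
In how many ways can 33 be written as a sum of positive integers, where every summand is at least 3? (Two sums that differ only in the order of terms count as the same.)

A full systematic count gives 556.

556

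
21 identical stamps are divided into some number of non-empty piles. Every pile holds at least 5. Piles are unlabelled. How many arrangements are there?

They are:
21
16+5
15+6
14+7
13+8
12+9
11+10
11+5+5
10+6+5
9+7+5
9+6+6
8+8+5
8+7+6
7+7+7
6+5+5+5

15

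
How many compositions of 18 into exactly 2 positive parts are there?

A composition of 18 into 2 positive parts is chosen by placing 1 dividers among the 17 gaps between 18 units: C(17,1) = 17.

17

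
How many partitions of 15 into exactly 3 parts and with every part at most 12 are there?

18

The partitions of 15 that satisfy the conditions:
12,2,1
11,3,1
11,2,2
10,4,1
10,3,2
9,5,1
9,4,2
9,3,3
8,6,1
8,5,2
8,4,3
7,7,1
7,6,2
7,5,3
7,4,4
6,6,3
6,5,4
5,5,5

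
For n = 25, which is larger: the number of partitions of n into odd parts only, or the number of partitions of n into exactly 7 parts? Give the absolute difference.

106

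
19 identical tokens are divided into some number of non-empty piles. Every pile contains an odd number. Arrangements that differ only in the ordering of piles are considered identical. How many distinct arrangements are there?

There are too many to list fully; the first 12 (by largest part) are:
19
17+1+1
15+3+1
15+1+1+1+1
13+5+1
13+3+3
13+3+1+1+1
13+1+1+1+1+1+1
11+7+1
11+5+3
11+5+1+1+1
11+3+3+1+1
…and 42 more, for 54 total.

54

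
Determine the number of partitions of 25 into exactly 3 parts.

52

There are too many to list fully; the first 12 (by largest part) are:
1,1,23
1,2,22
1,3,21
2,2,21
1,4,20
2,3,20
1,5,19
2,4,19
3,3,19
1,6,18
2,5,18
3,4,18
…and 40 more, for 52 total.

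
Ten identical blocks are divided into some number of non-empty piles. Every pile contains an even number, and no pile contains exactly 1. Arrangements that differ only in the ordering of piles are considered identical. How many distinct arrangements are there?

7

Enumerating:
10
2,8
4,6
2,2,6
2,4,4
2,2,2,4
2,2,2,2,2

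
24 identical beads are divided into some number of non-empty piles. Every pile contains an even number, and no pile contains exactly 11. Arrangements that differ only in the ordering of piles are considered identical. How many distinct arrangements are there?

77

Systematic enumeration (by largest part, then next-largest, …) yields 77.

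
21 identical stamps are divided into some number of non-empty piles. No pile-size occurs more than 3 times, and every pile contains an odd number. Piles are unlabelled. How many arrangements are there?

There are too many to list fully; the first 12 (by largest part) are:
21
19 + 1 + 1
17 + 3 + 1
15 + 5 + 1
15 + 3 + 3
15 + 3 + 1 + 1 + 1
13 + 7 + 1
13 + 5 + 3
13 + 5 + 1 + 1 + 1
13 + 3 + 3 + 1 + 1
11 + 9 + 1
11 + 7 + 3
…and 20 more, for 32 total.

32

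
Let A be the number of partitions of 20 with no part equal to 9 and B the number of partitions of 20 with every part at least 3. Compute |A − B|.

Partitions of 20 with no part equal to 9: 571.
Partitions of 20 with every part at least 3: 49.
|571 − 49| = 522.

522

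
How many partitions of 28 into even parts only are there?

There are 135 such partitions.

135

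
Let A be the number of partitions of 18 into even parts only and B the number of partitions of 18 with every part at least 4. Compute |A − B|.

14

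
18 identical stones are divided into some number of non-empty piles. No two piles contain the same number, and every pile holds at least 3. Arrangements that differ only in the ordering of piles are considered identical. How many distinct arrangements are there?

15

Listing the qualifying partitions of 18:
18
15+3
14+4
13+5
12+6
11+7
11+4+3
10+8
10+5+3
9+6+3
9+5+4
8+7+3
8+6+4
7+6+5
6+5+4+3
Counting gives 15.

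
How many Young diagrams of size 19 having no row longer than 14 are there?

478

There are 478 such partitions.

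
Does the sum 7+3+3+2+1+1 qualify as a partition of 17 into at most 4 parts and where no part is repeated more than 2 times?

The parts sum to 17, and the condition 'there are at most 4 summands' is violated.

No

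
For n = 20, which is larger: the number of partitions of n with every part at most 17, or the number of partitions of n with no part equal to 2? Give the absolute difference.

Partitions of 20 with every part at most 17: 623.
Partitions of 20 with no part equal to 2: 242.
|623 − 242| = 381.

381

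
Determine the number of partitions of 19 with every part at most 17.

488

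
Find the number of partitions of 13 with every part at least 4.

5

The partitions of 13 that satisfy the conditions:
13
4+9
5+8
6+7
4+4+5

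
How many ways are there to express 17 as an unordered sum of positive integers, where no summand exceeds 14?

Counting exhaustively, 293 partitions satisfy the conditions.

293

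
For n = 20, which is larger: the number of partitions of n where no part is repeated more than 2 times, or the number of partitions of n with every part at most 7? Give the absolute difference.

Partitions of 20 where no part is repeated more than 2 times: 202.
Partitions of 20 with every part at most 7: 364.
|202 − 364| = 162.

162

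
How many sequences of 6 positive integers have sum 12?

462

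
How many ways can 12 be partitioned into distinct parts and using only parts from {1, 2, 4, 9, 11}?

2

They are:
1 + 11
1 + 2 + 9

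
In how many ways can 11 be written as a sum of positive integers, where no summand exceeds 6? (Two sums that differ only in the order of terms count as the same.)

There are too many to list fully; the first 12 (by largest part) are:
6+5
6+4+1
6+3+2
6+3+1+1
6+2+2+1
6+2+1+1+1
6+1+1+1+1+1
5+5+1
5+4+2
5+4+1+1
5+3+3
5+3+2+1
…and 32 more, for 44 total.

44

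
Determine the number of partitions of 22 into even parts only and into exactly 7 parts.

5

Enumerating:
2,2,2,2,2,2,10
2,2,2,2,2,4,8
2,2,2,2,2,6,6
2,2,2,2,4,4,6
2,2,2,4,4,4,4
Counting gives 5.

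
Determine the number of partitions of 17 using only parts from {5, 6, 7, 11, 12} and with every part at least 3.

4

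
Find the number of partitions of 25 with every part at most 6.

612

There are 612 such partitions.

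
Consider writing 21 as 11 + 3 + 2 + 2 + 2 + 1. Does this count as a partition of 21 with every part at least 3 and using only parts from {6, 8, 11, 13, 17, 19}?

No

The parts sum to 21, and the condition 'every summand is at least 3' is violated.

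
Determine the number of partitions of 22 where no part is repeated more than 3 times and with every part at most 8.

236

There are 236 such partitions.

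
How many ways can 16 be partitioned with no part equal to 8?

Systematic enumeration (by largest part, then next-largest, …) yields 209.

209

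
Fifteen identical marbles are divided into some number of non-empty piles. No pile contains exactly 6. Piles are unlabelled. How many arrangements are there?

146

Enumerating by decreasing first part gives 146 partitions in all.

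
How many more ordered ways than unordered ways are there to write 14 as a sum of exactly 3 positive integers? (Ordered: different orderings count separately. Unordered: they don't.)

62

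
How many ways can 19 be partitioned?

There are 490 such partitions.

490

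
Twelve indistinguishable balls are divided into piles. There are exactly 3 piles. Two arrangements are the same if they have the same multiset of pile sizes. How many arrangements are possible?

Listing the qualifying partitions of 12:
10 + 1 + 1
9 + 2 + 1
8 + 3 + 1
8 + 2 + 2
7 + 4 + 1
7 + 3 + 2
6 + 5 + 1
6 + 4 + 2
6 + 3 + 3
5 + 5 + 2
5 + 4 + 3
4 + 4 + 4
Counting gives 12.

12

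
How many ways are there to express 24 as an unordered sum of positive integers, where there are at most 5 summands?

333

Systematic enumeration (by largest part, then next-largest, …) yields 333.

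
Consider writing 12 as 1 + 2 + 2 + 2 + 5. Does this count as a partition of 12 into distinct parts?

No

The parts sum to 12, and the condition 'all summands are distinct' is violated.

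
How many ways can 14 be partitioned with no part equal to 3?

79

Systematic enumeration (by largest part, then next-largest, …) yields 79.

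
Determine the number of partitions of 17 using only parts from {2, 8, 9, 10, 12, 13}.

3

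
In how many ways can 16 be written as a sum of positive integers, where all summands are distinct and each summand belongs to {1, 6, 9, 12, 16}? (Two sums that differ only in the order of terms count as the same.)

2

They are:
16
1+6+9
That's 2 in total.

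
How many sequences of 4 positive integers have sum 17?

560

By stars and bars with positive parts, the count is C(16,3) = 560.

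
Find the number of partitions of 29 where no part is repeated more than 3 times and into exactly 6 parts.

Enumerating by decreasing first part gives 412 partitions in all.

412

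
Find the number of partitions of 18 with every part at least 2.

88

Enumerating by decreasing first part gives 88 partitions in all.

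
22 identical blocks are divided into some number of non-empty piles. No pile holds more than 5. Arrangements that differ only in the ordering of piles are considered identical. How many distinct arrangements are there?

255

Systematic enumeration (by largest part, then next-largest, …) yields 255.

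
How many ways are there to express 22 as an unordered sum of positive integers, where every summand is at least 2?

210

There are 210 such partitions.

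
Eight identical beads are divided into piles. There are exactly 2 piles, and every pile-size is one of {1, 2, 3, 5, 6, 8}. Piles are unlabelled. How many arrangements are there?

2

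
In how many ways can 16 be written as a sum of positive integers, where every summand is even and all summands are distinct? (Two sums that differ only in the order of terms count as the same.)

Enumerating:
16
14+2
12+4
10+6
10+4+2
8+6+2
Counting gives 6.

6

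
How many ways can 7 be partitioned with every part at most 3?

The partitions of 7 that satisfy the conditions:
3,3,1
3,2,2
3,2,1,1
3,1,1,1,1
2,2,2,1
2,2,1,1,1
2,1,1,1,1,1
1,1,1,1,1,1,1

8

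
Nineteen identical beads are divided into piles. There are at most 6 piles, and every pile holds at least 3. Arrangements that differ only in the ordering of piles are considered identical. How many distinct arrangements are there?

39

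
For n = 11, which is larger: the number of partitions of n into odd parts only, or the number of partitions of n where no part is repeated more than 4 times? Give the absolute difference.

32

Partitions of 11 into odd parts only: 12.
Partitions of 11 where no part is repeated more than 4 times: 44.
|12 − 44| = 32.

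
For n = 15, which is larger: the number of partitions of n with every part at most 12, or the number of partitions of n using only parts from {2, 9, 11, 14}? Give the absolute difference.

170

Partitions of 15 with every part at most 12: 172.
Partitions of 15 using only parts from {2, 9, 11, 14}: 2.
|172 − 2| = 170.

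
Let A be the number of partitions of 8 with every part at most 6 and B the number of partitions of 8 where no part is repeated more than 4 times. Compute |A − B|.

Partitions of 8 with every part at most 6: 20.
Partitions of 8 where no part is repeated more than 4 times: 19.
|20 − 19| = 1.

1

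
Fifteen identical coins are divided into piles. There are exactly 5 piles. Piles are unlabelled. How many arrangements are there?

A partial list (first 12 by largest part):
11, 1, 1, 1, 1
10, 2, 1, 1, 1
9, 3, 1, 1, 1
9, 2, 2, 1, 1
8, 4, 1, 1, 1
8, 3, 2, 1, 1
8, 2, 2, 2, 1
7, 5, 1, 1, 1
7, 4, 2, 1, 1
7, 3, 3, 1, 1
7, 3, 2, 2, 1
7, 2, 2, 2, 2
…and 18 more, for 30 total.

30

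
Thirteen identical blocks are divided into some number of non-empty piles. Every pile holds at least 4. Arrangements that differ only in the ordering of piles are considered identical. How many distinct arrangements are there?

Listing the qualifying partitions of 13:
13
9 + 4
8 + 5
7 + 6
5 + 4 + 4
That's 5 in total.

5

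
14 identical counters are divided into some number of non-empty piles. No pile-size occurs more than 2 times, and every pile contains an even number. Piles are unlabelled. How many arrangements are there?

9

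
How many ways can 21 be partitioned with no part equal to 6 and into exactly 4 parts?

A partial list (first 12 by largest part):
18,1,1,1
17,2,1,1
16,3,1,1
16,2,2,1
15,4,1,1
15,3,2,1
15,2,2,2
14,5,1,1
14,4,2,1
14,3,3,1
14,3,2,2
13,5,2,1
…and 41 more, for 53 total.

53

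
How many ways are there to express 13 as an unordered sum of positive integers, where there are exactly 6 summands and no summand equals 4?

9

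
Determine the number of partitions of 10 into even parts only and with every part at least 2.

Enumerating:
10
8, 2
6, 4
6, 2, 2
4, 4, 2
4, 2, 2, 2
2, 2, 2, 2, 2
That's 7 in total.

7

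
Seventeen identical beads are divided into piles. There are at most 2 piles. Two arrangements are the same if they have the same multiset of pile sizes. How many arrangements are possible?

The partitions of 17 that satisfy the conditions:
17
16,1
15,2
14,3
13,4
12,5
11,6
10,7
9,8
Counting gives 9.

9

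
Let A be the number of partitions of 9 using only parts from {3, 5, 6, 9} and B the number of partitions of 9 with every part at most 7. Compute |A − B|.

Partitions of 9 using only parts from {3, 5, 6, 9}: 3.
Partitions of 9 with every part at most 7: 28.
|3 − 28| = 25.

25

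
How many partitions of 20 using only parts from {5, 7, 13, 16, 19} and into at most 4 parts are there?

2

They are:
13 + 7
5 + 5 + 5 + 5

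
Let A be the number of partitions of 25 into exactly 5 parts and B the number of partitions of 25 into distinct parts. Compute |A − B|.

Partitions of 25 into exactly 5 parts: 192.
Partitions of 25 into distinct parts: 142.
|192 − 142| = 50.

50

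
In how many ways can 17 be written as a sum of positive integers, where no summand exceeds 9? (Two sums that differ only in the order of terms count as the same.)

252

A full systematic count gives 252.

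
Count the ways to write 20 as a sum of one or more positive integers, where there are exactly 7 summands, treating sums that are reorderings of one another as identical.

Counting exhaustively, 82 partitions satisfy the conditions.

82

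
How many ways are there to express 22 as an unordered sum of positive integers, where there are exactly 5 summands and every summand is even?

10

Enumerating:
14, 2, 2, 2, 2
12, 4, 2, 2, 2
10, 6, 2, 2, 2
10, 4, 4, 2, 2
8, 8, 2, 2, 2
8, 6, 4, 2, 2
8, 4, 4, 4, 2
6, 6, 6, 2, 2
6, 6, 4, 4, 2
6, 4, 4, 4, 4
Counting gives 10.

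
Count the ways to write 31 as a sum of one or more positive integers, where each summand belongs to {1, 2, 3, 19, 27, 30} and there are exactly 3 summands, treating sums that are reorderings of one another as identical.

Listing the qualifying partitions of 31:
27 + 3 + 1
27 + 2 + 2
That's 2 in total.

2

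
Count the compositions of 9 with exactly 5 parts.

70

A composition of 9 into 5 positive parts is chosen by placing 4 dividers among the 8 gaps between 9 units: C(8,4) = 70.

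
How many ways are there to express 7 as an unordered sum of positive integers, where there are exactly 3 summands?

They are:
5,1,1
4,2,1
3,3,1
3,2,2

4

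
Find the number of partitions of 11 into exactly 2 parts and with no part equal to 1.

4

The partitions of 11 that satisfy the conditions:
9 + 2
8 + 3
7 + 4
6 + 5
Counting gives 4.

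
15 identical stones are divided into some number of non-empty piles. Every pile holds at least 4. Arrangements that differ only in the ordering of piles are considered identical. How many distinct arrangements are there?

They are:
15
4,11
5,10
6,9
7,8
4,4,7
4,5,6
5,5,5
That's 8 in total.

8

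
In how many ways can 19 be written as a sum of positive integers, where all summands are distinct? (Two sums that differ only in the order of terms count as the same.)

A partial list (first 12 by largest part):
19
1,18
2,17
3,16
1,2,16
4,15
1,3,15
5,14
1,4,14
2,3,14
6,13
1,5,13
…and 42 more, for 54 total.

54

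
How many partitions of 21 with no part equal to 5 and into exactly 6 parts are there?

73

There are 73 such partitions.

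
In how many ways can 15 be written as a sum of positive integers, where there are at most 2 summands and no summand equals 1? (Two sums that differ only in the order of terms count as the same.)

7

The partitions of 15 that satisfy the conditions:
15
2 + 13
3 + 12
4 + 11
5 + 10
6 + 9
7 + 8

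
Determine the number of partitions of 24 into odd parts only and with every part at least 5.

6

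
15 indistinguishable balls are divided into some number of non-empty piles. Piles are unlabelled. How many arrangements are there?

176

A full systematic count gives 176.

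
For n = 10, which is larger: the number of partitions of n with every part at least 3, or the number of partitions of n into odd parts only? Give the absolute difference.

5

Partitions of 10 with every part at least 3: 5.
Partitions of 10 into odd parts only: 10.
|5 − 10| = 5.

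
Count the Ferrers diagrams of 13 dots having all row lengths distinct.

18

Listing the qualifying partitions of 13:
13
1,12
2,11
3,10
1,2,10
4,9
1,3,9
5,8
1,4,8
2,3,8
6,7
1,5,7
2,4,7
1,2,3,7
2,5,6
3,4,6
1,2,4,6
1,3,4,5
Counting gives 18.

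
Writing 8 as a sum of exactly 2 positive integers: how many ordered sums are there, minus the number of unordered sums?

Ordered (compositions into 2 parts): C(7,1) = 7.
Unordered (partitions into 2 parts): 4.
Difference: 7 − 4 = 3.

3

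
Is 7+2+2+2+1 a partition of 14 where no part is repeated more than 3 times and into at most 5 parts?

The parts sum to 14, and the condition 'no summand is used more than 3 times' holds; the condition 'there are at most 5 summands' holds.

Yes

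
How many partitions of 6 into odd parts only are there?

4

They are:
5, 1
3, 3
3, 1, 1, 1
1, 1, 1, 1, 1, 1
Counting gives 4.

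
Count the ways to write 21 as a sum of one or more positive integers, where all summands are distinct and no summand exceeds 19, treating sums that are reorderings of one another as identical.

74

Counting exhaustively, 74 partitions satisfy the conditions.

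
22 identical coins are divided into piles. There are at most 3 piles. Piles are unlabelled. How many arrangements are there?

There are too many to list fully; the first 12 (by largest part) are:
22
21,1
20,2
20,1,1
19,3
19,2,1
18,4
18,3,1
18,2,2
17,5
17,4,1
17,3,2
…and 40 more, for 52 total.

52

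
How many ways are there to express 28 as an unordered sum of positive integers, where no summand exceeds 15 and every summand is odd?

191

Systematic enumeration (by largest part, then next-largest, …) yields 191.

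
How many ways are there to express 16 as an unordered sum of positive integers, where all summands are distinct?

32

A partial list (first 12 by largest part):
16
15, 1
14, 2
13, 3
13, 2, 1
12, 4
12, 3, 1
11, 5
11, 4, 1
11, 3, 2
10, 6
10, 5, 1
…and 20 more, for 32 total.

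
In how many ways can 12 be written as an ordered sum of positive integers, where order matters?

There are 11 gaps and each independently is a cut or not, giving 2^11 = 2048.

2048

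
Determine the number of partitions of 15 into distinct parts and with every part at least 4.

6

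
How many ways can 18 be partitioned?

Counting exhaustively, 385 partitions satisfy the conditions.

385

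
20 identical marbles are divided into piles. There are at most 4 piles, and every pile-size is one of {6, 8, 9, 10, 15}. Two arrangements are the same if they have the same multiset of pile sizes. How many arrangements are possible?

They are:
10 + 10
8 + 6 + 6
Counting gives 2.

2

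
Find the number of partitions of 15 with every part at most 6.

110

Counting exhaustively, 110 partitions satisfy the conditions.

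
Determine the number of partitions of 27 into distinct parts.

192

Enumerating by decreasing first part gives 192 partitions in all.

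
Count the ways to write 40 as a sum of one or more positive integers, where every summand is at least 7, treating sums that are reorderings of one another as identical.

96

There are 96 such partitions.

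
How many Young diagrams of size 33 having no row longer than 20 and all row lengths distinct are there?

378

A full systematic count gives 378.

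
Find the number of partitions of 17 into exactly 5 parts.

There are too many to list fully; the first 12 (by largest part) are:
13+1+1+1+1
12+2+1+1+1
11+3+1+1+1
11+2+2+1+1
10+4+1+1+1
10+3+2+1+1
10+2+2+2+1
9+5+1+1+1
9+4+2+1+1
9+3+3+1+1
9+3+2+2+1
9+2+2+2+2
…and 35 more, for 47 total.

47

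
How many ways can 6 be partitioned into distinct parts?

They are:
6
5,1
4,2
3,2,1
Counting gives 4.

4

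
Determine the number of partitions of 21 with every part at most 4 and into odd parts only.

Listing the qualifying partitions of 21:
3+3+3+3+3+3+3
3+3+3+3+3+3+1+1+1
3+3+3+3+3+1+1+1+1+1+1
3+3+3+3+1+1+1+1+1+1+1+1+1
3+3+3+1+1+1+1+1+1+1+1+1+1+1+1
3+3+1+1+1+1+1+1+1+1+1+1+1+1+1+1+1
3+1+1+1+1+1+1+1+1+1+1+1+1+1+1+1+1+1+1
1+1+1+1+1+1+1+1+1+1+1+1+1+1+1+1+1+1+1+1+1
Counting gives 8.

8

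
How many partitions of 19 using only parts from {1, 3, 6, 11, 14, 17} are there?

23

They are:
17+1+1
14+3+1+1
14+1+1+1+1+1
11+6+1+1
11+3+3+1+1
11+3+1+1+1+1+1
11+1+1+1+1+1+1+1+1
6+6+6+1
6+6+3+3+1
6+6+3+1+1+1+1
6+6+1+1+1+1+1+1+1
6+3+3+3+3+1
6+3+3+3+1+1+1+1
6+3+3+1+1+1+1+1+1+1
6+3+1+1+1+1+1+1+1+1+1+1
6+1+1+1+1+1+1+1+1+1+1+1+1+1
3+3+3+3+3+3+1
3+3+3+3+3+1+1+1+1
3+3+3+3+1+1+1+1+1+1+1
3+3+3+1+1+1+1+1+1+1+1+1+1
3+3+1+1+1+1+1+1+1+1+1+1+1+1+1
3+1+1+1+1+1+1+1+1+1+1+1+1+1+1+1+1
1+1+1+1+1+1+1+1+1+1+1+1+1+1+1+1+1+1+1
Counting gives 23.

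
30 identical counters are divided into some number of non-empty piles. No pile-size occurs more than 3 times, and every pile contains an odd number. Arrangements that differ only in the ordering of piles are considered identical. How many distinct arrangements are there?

100

Enumerating by decreasing first part gives 100 partitions in all.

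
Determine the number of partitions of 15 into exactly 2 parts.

Listing the qualifying partitions of 15:
14,1
13,2
12,3
11,4
10,5
9,6
8,7

7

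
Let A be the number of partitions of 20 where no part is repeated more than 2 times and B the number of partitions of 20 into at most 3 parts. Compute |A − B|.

158

Partitions of 20 where no part is repeated more than 2 times: 202.
Partitions of 20 into at most 3 parts: 44.
|202 − 44| = 158.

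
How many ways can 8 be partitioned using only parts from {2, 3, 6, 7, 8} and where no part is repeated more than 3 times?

3

They are:
8
6 + 2
3 + 3 + 2
Counting gives 3.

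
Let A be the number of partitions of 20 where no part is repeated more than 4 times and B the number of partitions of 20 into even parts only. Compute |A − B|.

367

Partitions of 20 where no part is repeated more than 4 times: 409.
Partitions of 20 into even parts only: 42.
|409 − 42| = 367.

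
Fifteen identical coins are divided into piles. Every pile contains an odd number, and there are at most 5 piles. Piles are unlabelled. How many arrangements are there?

15

Listing the qualifying partitions of 15:
15
13 + 1 + 1
11 + 3 + 1
11 + 1 + 1 + 1 + 1
9 + 5 + 1
9 + 3 + 3
9 + 3 + 1 + 1 + 1
7 + 7 + 1
7 + 5 + 3
7 + 5 + 1 + 1 + 1
7 + 3 + 3 + 1 + 1
5 + 5 + 5
5 + 5 + 3 + 1 + 1
5 + 3 + 3 + 3 + 1
3 + 3 + 3 + 3 + 3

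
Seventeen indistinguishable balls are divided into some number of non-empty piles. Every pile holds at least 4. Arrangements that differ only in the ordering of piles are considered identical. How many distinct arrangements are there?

The partitions of 17 that satisfy the conditions:
17
13,4
12,5
11,6
10,7
9,8
9,4,4
8,5,4
7,6,4
7,5,5
6,6,5
5,4,4,4

12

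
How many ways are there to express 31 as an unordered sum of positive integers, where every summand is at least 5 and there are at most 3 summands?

A partial list (first 12 by largest part):
31
26, 5
25, 6
24, 7
23, 8
22, 9
21, 10
21, 5, 5
20, 11
20, 6, 5
19, 12
19, 7, 5
…and 30 more, for 42 total.

42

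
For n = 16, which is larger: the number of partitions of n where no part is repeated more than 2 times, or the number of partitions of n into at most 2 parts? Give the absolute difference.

80

Partitions of 16 where no part is repeated more than 2 times: 89.
Partitions of 16 into at most 2 parts: 9.
|89 − 9| = 80.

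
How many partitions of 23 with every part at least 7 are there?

Enumerating:
23
16,7
15,8
14,9
13,10
12,11
9,7,7
8,8,7

8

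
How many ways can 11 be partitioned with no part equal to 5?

A partial list (first 12 by largest part):
11
1 + 10
2 + 9
1 + 1 + 9
3 + 8
1 + 2 + 8
1 + 1 + 1 + 8
4 + 7
1 + 3 + 7
2 + 2 + 7
1 + 1 + 2 + 7
1 + 1 + 1 + 1 + 7
…and 33 more, for 45 total.

45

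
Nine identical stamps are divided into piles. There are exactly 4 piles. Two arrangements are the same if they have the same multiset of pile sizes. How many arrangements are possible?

Enumerating:
6 + 1 + 1 + 1
5 + 2 + 1 + 1
4 + 3 + 1 + 1
4 + 2 + 2 + 1
3 + 3 + 2 + 1
3 + 2 + 2 + 2

6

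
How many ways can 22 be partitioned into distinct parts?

89

A full systematic count gives 89.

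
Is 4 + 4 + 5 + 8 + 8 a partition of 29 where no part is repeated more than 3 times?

The parts sum to 29, and the condition 'no summand is used more than 3 times' holds.

Yes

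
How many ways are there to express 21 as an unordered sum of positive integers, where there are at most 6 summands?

Systematic enumeration (by largest part, then next-largest, …) yields 331.

331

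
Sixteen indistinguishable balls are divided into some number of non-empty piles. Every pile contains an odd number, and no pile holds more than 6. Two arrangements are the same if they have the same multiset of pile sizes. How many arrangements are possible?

Enumerating:
5, 5, 5, 1
5, 5, 3, 3
5, 5, 3, 1, 1, 1
5, 5, 1, 1, 1, 1, 1, 1
5, 3, 3, 3, 1, 1
5, 3, 3, 1, 1, 1, 1, 1
5, 3, 1, 1, 1, 1, 1, 1, 1, 1
5, 1, 1, 1, 1, 1, 1, 1, 1, 1, 1, 1
3, 3, 3, 3, 3, 1
3, 3, 3, 3, 1, 1, 1, 1
3, 3, 3, 1, 1, 1, 1, 1, 1, 1
3, 3, 1, 1, 1, 1, 1, 1, 1, 1, 1, 1
3, 1, 1, 1, 1, 1, 1, 1, 1, 1, 1, 1, 1, 1
1, 1, 1, 1, 1, 1, 1, 1, 1, 1, 1, 1, 1, 1, 1, 1
That's 14 in total.

14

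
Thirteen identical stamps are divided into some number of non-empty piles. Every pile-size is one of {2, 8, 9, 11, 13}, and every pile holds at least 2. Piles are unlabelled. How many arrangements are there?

Enumerating:
13
2,11
2,2,9

3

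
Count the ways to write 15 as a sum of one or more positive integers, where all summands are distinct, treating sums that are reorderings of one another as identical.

There are too many to list fully; the first 12 (by largest part) are:
15
14 + 1
13 + 2
12 + 3
12 + 2 + 1
11 + 4
11 + 3 + 1
10 + 5
10 + 4 + 1
10 + 3 + 2
9 + 6
9 + 5 + 1
…and 15 more, for 27 total.

27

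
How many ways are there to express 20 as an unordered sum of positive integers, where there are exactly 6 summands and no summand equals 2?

33

There are too many to list fully; the first 12 (by largest part) are:
15,1,1,1,1,1
13,3,1,1,1,1
12,4,1,1,1,1
11,5,1,1,1,1
11,3,3,1,1,1
10,6,1,1,1,1
10,4,3,1,1,1
9,7,1,1,1,1
9,5,3,1,1,1
9,4,4,1,1,1
9,3,3,3,1,1
8,8,1,1,1,1
…and 21 more, for 33 total.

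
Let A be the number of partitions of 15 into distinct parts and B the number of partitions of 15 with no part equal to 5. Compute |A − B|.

Partitions of 15 into distinct parts: 27.
Partitions of 15 with no part equal to 5: 134.
|27 − 134| = 107.

107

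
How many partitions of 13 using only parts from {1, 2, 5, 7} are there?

19

They are:
1,5,7
2,2,2,7
1,1,2,2,7
1,1,1,1,2,7
1,1,1,1,1,1,7
1,2,5,5
1,1,1,5,5
2,2,2,2,5
1,1,2,2,2,5
1,1,1,1,2,2,5
1,1,1,1,1,1,2,5
1,1,1,1,1,1,1,1,5
1,2,2,2,2,2,2
1,1,1,2,2,2,2,2
1,1,1,1,1,2,2,2,2
1,1,1,1,1,1,1,2,2,2
1,1,1,1,1,1,1,1,1,2,2
1,1,1,1,1,1,1,1,1,1,1,2
1,1,1,1,1,1,1,1,1,1,1,1,1
That's 19 in total.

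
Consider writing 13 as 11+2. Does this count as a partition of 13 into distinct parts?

Yes

The parts sum to 13, and the condition 'all summands are distinct' holds.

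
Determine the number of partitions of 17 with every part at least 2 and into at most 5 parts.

55

There are too many to list fully; the first 12 (by largest part) are:
17
15, 2
14, 3
13, 4
13, 2, 2
12, 5
12, 3, 2
11, 6
11, 4, 2
11, 3, 3
11, 2, 2, 2
10, 7
…and 43 more, for 55 total.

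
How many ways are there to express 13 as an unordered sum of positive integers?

Enumerating by decreasing first part gives 101 partitions in all.

101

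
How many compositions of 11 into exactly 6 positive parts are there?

252

A composition of 11 into 6 positive parts is chosen by placing 5 dividers among the 10 gaps between 11 units: C(10,5) = 252.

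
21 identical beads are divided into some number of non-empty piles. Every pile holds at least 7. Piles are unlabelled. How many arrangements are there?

6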